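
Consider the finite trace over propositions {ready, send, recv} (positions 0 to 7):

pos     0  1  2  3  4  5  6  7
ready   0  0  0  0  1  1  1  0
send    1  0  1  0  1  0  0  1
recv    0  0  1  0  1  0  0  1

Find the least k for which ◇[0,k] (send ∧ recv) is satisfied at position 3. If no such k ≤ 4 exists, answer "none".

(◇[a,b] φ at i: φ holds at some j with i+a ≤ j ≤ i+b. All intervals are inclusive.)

1

Scan j = 3,4,… for (send ∧ recv):
  j=3: fails
  j=4: holds
First hit at j=4, so smallest k = 4-3 = 1.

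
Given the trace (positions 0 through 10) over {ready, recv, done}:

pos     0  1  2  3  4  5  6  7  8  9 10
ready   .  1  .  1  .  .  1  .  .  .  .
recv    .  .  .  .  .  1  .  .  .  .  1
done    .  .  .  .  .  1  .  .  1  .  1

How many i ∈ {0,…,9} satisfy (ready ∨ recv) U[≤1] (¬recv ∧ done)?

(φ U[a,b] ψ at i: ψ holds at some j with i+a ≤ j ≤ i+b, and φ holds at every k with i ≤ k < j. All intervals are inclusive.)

Evaluate at each i in [0,9]:
  i=0: ✗ (no rhs in [0,1])
  i=1: ✗ (no rhs in [1,2])
  i=2: ✗ (no rhs in [2,3])
  i=3: ✗ (no rhs in [3,4])
  i=4: ✗ (no rhs in [4,5])
  i=5: ✗ (no rhs in [5,6])
  i=6: ✗ (no rhs in [6,7])
  i=7: ✗ (lhs fails at k=7 before rhs at j=8)
  i=8: ✓ (rhs at j=8)
  i=9: ✗ (no rhs in [9,10])
Positions where it holds: {8} → 1.

1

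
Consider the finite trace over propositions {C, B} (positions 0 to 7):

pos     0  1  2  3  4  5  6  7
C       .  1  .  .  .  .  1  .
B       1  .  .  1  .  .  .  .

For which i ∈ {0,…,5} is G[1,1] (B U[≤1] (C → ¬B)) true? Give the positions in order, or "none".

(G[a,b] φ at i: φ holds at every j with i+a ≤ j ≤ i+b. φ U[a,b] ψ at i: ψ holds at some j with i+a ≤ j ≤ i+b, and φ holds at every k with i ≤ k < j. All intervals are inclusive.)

Evaluate at each i in [0,5]:
  i=0: ✓ (all of [1,1])
  i=1: ✓ (all of [2,2])
  i=2: ✓ (all of [3,3])
  i=3: ✓ (all of [4,4])
  i=4: ✓ (all of [5,5])
  i=5: ✓ (all of [6,6])

0, 1, 2, 3, 4, 5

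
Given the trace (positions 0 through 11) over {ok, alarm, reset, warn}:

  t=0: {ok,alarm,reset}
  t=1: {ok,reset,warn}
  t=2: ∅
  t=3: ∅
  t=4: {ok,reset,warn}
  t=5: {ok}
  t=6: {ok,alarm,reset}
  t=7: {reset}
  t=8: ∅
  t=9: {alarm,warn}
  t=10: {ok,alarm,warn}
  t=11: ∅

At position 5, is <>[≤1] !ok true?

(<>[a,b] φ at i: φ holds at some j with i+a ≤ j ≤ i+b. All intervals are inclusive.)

Does not hold

Check !ok at each j in [5,6]:
  j=5: false
  j=6: false
No position in the window satisfies it → formula fails.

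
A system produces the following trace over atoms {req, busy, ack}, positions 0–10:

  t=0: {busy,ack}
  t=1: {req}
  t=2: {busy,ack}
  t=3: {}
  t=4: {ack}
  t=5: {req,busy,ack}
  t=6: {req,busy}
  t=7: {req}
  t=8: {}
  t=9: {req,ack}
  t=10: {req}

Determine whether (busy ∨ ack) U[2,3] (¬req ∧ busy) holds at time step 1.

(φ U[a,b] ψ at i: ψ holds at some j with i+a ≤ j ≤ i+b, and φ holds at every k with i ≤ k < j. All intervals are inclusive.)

Need some j in [3,4] with (¬req ∧ busy), and (busy ∨ ack) at every k in [1,j-1].
  j=3: (¬req ∧ busy) false.
  j=4: (¬req ∧ busy) false.
No j in the window works → until fails.

No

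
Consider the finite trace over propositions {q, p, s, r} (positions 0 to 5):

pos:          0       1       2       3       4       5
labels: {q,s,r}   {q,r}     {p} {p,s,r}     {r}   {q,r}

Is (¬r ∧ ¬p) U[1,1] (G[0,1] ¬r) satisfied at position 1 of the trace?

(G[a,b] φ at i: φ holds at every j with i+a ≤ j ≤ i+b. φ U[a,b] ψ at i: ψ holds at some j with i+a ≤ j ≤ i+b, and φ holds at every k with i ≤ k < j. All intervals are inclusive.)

Does not hold

Need some j in [2,2] with G[0,1] ¬r, and (¬r ∧ ¬p) at every k in [1,j-1].
  j=2: G[0,1] ¬r — fails at 3.
No j in the window works → until fails.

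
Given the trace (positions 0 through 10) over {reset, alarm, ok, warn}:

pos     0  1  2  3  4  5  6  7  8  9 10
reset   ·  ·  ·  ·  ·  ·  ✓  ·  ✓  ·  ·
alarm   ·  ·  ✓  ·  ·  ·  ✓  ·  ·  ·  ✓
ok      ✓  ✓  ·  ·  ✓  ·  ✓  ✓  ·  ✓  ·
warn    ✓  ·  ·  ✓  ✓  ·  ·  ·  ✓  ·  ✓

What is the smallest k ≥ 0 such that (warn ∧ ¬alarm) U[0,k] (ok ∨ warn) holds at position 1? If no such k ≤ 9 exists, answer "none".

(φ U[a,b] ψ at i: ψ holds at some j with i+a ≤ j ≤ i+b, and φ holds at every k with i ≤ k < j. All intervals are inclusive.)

Need earliest j ≥ 1 with (ok ∨ warn), and (warn ∧ ¬alarm) at every k in [1,j-1].
  j=1: rhs holds (empty prefix). k = 0.

0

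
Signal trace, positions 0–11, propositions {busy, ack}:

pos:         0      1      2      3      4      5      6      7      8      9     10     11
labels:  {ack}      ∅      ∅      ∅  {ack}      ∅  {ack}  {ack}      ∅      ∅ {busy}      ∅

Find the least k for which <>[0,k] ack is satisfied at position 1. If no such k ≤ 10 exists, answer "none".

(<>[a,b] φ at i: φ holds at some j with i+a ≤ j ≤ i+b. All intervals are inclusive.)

Scan j = 1,2,… for ack:
  j=1: fails
  j=2: fails
  j=3: fails
  j=4: holds
First hit at j=4, so smallest k = 4-1 = 3.

3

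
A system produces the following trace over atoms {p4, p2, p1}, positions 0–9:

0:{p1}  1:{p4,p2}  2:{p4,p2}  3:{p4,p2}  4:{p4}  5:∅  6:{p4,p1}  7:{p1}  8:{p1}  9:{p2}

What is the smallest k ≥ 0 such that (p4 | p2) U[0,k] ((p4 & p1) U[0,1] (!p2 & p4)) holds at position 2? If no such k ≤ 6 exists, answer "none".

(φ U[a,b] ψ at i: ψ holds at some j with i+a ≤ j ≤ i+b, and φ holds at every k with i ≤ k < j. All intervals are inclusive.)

Need earliest j ≥ 2 with ((p4 & p1) U[0,1] (!p2 & p4)), and (p4 | p2) at every k in [2,j-1].
  j=2: rhs fails.
  j=3: rhs fails.
  j=4: rhs holds; lhs holds on [2,3]. k = 2.

2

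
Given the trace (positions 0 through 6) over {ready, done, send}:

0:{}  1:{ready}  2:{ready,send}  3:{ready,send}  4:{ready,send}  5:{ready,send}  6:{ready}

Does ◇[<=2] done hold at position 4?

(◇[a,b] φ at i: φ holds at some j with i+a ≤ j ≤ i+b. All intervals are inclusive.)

Check done at each j in [4,6]:
  j=4: false
  j=5: false
  j=6: false
No position in the window satisfies it → formula fails.

Does not hold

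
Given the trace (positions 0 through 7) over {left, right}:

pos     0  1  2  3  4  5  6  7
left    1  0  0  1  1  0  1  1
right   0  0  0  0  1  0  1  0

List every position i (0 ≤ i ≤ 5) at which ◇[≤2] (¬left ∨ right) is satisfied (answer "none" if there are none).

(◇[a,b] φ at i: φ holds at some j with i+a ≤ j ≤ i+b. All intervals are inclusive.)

Evaluate at each i in [0,5]:
  i=0: ✓ (witness j=1)
  i=1: ✓ (witness j=1)
  i=2: ✓ (witness j=2)
  i=3: ✓ (witness j=4)
  i=4: ✓ (witness j=4)
  i=5: ✓ (witness j=5)

0, 1, 2, 3, 4, 5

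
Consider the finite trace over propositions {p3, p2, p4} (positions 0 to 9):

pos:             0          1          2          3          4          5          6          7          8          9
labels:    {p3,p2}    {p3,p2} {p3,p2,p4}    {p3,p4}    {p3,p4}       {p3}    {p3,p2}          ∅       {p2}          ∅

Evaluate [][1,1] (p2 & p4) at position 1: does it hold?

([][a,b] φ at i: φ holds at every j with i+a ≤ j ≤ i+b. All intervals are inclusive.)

Holds

Check (p2 & p4) at every j in [2,2]:
  j=2: true
All positions satisfy it → formula holds.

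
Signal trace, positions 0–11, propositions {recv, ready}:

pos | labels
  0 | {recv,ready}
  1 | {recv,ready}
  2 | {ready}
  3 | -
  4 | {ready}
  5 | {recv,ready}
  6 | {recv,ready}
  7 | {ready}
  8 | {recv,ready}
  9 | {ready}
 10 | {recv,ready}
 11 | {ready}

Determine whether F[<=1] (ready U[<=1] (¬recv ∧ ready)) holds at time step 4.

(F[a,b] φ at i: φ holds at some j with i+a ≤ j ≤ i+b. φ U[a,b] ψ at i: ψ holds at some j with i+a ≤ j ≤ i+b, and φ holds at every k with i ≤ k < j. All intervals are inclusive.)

Holds

Check (ready U[<=1] (¬recv ∧ ready)) at each j in [4,5]:
  j=4: holds
  j=5: fails
Found at j=4 → formula holds.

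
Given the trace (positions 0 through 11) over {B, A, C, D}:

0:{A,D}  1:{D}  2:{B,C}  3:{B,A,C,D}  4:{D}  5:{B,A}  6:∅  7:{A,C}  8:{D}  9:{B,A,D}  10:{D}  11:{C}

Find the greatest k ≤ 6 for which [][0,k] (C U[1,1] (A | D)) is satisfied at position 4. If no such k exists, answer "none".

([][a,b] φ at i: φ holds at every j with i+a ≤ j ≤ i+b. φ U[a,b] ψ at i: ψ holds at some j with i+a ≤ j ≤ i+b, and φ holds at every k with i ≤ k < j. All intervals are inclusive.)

(C U[1,1] (A | D)) must hold from j=4 onward; find where it first fails.
  j=4: fails → no k works.

none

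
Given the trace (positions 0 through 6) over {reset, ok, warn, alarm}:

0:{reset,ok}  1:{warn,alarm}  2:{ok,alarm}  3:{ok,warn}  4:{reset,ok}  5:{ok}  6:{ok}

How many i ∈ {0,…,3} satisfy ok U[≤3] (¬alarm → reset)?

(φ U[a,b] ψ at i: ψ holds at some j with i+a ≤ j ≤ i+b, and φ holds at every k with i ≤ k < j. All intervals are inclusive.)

4

Evaluate at each i in [0,3]:
  i=0: ✓ (rhs at j=0)
  i=1: ✓ (rhs at j=1)
  i=2: ✓ (rhs at j=2)
  i=3: ✓ (rhs at j=4; lhs holds on [3,3])
Positions where it holds: {0, 1, 2, 3} → 4.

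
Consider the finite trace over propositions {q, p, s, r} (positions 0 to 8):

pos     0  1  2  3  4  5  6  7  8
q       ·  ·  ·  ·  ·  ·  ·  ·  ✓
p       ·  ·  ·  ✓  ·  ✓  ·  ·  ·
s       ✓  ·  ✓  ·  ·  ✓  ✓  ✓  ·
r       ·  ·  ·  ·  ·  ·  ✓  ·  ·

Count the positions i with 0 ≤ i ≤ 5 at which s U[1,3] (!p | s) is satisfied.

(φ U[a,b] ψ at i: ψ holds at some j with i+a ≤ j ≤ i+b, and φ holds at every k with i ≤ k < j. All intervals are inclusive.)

Evaluate at each i in [0,5]:
  i=0: ✓ (rhs at j=1; lhs holds on [0,0])
  i=1: ✗ (lhs fails at k=1 before rhs at j=2)
  i=2: ✗ (lhs fails at k=3 before rhs at j=4)
  i=3: ✗ (lhs fails at k=3 before rhs at j=4)
  i=4: ✗ (lhs fails at k=4 before rhs at j=5)
  i=5: ✓ (rhs at j=6; lhs holds on [5,5])
Positions where it holds: {0, 5} → 2.

2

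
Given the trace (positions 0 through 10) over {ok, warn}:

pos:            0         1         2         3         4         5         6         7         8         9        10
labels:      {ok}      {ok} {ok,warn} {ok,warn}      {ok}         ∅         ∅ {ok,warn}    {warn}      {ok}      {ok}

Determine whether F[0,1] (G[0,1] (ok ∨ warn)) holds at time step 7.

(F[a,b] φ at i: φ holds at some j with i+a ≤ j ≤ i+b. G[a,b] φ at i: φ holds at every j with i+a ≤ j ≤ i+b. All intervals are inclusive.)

Holds

Check G[0,1] (ok ∨ warn) at each j in [7,8]:
  j=7: holds on [7,8]
  j=8: holds on [8,9]
Found at j=7 → formula holds.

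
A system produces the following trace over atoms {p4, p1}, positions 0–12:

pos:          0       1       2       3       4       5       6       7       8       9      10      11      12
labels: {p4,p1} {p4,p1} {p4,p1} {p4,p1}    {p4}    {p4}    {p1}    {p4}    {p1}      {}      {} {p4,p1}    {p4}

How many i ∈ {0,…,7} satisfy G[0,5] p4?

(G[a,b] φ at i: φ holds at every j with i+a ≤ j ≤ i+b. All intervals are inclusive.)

1

Evaluate at each i in [0,7]:
  i=0: ✓ (all of [0,5])
  i=1: ✗ (fails at j=6)
  i=2: ✗ (fails at j=6)
  i=3: ✗ (fails at j=6)
  i=4: ✗ (fails at j=6)
  i=5: ✗ (fails at j=6)
  i=6: ✗ (fails at j=6)
  i=7: ✗ (fails at j=8)
Positions where it holds: {0} → 1.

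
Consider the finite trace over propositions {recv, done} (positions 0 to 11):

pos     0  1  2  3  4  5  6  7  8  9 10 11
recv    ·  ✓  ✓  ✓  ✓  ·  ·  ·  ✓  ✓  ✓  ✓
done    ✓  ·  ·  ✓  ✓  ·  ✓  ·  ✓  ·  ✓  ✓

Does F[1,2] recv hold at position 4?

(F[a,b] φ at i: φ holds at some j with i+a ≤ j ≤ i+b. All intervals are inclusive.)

False

Check recv at each j in [5,6]:
  j=5: false
  j=6: false
No position in the window satisfies it → formula fails.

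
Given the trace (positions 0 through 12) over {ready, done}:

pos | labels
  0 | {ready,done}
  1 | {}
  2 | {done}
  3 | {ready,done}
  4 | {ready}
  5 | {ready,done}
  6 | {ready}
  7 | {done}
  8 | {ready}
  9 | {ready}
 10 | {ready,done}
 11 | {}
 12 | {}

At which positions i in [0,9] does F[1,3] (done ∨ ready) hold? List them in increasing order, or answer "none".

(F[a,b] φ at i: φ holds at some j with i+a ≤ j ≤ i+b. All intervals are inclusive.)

0, 1, 2, 3, 4, 5, 6, 7, 8, 9

Evaluate at each i in [0,9]:
  i=0: ✓ (witness j=2)
  i=1: ✓ (witness j=2)
  i=2: ✓ (witness j=3)
  i=3: ✓ (witness j=4)
  i=4: ✓ (witness j=5)
  i=5: ✓ (witness j=6)
  i=6: ✓ (witness j=7)
  i=7: ✓ (witness j=8)
  i=8: ✓ (witness j=9)
  i=9: ✓ (witness j=10)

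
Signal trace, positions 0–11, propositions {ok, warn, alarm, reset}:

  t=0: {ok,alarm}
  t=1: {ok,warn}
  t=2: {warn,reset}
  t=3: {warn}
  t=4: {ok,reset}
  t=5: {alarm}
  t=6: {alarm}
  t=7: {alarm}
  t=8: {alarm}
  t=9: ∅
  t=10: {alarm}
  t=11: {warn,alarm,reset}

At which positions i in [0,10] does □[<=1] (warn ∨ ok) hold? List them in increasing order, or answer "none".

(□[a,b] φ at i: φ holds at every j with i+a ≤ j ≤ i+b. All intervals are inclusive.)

Evaluate at each i in [0,10]:
  i=0: ✓ (all of [0,1])
  i=1: ✓ (all of [1,2])
  i=2: ✓ (all of [2,3])
  i=3: ✓ (all of [3,4])
  i=4: ✗ (fails at j=5)
  i=5: ✗ (fails at j=5)
  i=6: ✗ (fails at j=6)
  i=7: ✗ (fails at j=7)
  i=8: ✗ (fails at j=8)
  i=9: ✗ (fails at j=9)
  i=10: ✗ (fails at j=10)

0, 1, 2, 3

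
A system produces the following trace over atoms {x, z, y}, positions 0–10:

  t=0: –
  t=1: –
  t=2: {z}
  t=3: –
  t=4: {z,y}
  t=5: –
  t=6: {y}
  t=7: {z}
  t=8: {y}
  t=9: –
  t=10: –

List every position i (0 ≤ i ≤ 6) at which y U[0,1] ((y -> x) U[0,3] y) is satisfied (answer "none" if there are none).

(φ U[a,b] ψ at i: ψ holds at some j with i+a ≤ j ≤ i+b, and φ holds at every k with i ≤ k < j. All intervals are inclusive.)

1, 2, 3, 4, 5, 6

Evaluate at each i in [0,6]:
  i=0: ✗ (lhs fails at k=0 before rhs at j=1)
  i=1: ✓ (rhs at j=1)
  i=2: ✓ (rhs at j=2)
  i=3: ✓ (rhs at j=3)
  i=4: ✓ (rhs at j=4)
  i=5: ✓ (rhs at j=5)
  i=6: ✓ (rhs at j=6)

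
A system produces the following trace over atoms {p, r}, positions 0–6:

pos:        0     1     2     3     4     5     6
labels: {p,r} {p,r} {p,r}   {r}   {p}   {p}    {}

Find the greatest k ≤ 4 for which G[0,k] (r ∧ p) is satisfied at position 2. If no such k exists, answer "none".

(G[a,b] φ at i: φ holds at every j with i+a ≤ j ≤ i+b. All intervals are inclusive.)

0

(r ∧ p) must hold from j=2 onward; find where it first fails.
  j=2: holds
  j=3: fails
Holds on [2,2], so largest k = 0.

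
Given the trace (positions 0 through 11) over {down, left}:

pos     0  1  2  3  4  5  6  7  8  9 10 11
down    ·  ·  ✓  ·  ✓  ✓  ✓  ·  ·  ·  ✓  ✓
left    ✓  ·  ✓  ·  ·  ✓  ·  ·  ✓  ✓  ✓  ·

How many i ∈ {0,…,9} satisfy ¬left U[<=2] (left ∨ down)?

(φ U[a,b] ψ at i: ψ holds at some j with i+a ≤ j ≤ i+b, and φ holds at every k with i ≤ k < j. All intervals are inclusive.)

Evaluate at each i in [0,9]:
  i=0: ✓ (rhs at j=0)
  i=1: ✓ (rhs at j=2; lhs holds on [1,1])
  i=2: ✓ (rhs at j=2)
  i=3: ✓ (rhs at j=4; lhs holds on [3,3])
  i=4: ✓ (rhs at j=4)
  i=5: ✓ (rhs at j=5)
  i=6: ✓ (rhs at j=6)
  i=7: ✓ (rhs at j=8; lhs holds on [7,7])
  i=8: ✓ (rhs at j=8)
  i=9: ✓ (rhs at j=9)
Positions where it holds: {0, 1, 2, 3, 4, 5, 6, 7, 8, 9} → 10.

10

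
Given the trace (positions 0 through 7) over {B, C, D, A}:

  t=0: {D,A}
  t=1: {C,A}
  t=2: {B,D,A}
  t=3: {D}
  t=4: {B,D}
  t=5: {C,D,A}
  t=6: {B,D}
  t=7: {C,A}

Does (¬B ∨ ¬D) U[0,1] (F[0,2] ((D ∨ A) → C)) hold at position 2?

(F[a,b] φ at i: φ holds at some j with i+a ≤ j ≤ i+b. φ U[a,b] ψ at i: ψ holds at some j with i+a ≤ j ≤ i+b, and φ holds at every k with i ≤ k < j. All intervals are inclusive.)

Need some j in [2,3] with F[0,2] ((D ∨ A) → C), and (¬B ∨ ¬D) at every k in [2,j-1].
  j=2: F[0,2] ((D ∨ A) → C) — fails (none in [2,4]).
  j=3: F[0,2] ((D ∨ A) → C) holds, but (¬B ∨ ¬D) fails at k=2 → not this j.
No j in the window works → until fails.

False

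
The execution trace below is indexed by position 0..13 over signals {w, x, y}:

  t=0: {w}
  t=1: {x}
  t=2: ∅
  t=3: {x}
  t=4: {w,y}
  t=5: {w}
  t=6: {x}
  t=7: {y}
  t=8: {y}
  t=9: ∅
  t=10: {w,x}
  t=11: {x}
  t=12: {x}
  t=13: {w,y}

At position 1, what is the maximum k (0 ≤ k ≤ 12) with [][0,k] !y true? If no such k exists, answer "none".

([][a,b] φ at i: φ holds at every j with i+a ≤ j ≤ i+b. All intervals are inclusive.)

!y must hold from j=1 onward; find where it first fails.
  j=1: holds
  j=2: holds
  j=3: holds
  j=4: fails
Holds on [1,3], so largest k = 2.

2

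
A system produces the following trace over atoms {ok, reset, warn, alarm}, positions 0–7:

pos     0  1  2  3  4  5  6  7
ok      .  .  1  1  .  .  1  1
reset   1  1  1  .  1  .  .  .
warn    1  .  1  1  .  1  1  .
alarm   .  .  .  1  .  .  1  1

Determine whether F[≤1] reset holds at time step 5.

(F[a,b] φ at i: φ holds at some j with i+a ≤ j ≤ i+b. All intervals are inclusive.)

Does not hold

Check reset at each j in [5,6]:
  j=5: false
  j=6: false
No position in the window satisfies it → formula fails.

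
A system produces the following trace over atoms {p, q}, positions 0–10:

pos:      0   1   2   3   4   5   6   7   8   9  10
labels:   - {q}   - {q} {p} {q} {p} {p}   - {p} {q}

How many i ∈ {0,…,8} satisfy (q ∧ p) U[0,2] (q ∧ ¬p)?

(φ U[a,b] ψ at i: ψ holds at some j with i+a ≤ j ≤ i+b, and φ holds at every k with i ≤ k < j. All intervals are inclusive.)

3

Evaluate at each i in [0,8]:
  i=0: ✗ (lhs fails at k=0 before rhs at j=1)
  i=1: ✓ (rhs at j=1)
  i=2: ✗ (lhs fails at k=2 before rhs at j=3)
  i=3: ✓ (rhs at j=3)
  i=4: ✗ (lhs fails at k=4 before rhs at j=5)
  i=5: ✓ (rhs at j=5)
  i=6: ✗ (no rhs in [6,8])
  i=7: ✗ (no rhs in [7,9])
  i=8: ✗ (lhs fails at k=8 before rhs at j=10)
Positions where it holds: {1, 3, 5} → 3.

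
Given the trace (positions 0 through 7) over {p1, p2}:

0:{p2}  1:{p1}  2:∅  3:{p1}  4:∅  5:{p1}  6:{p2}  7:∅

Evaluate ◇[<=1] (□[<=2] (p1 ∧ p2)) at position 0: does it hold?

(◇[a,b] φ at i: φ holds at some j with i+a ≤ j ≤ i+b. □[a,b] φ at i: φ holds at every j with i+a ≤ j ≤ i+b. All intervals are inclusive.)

Check □[<=2] (p1 ∧ p2) at each j in [0,1]:
  j=0: fails at 0
  j=1: fails at 1
No position in the window satisfies it → formula fails.

False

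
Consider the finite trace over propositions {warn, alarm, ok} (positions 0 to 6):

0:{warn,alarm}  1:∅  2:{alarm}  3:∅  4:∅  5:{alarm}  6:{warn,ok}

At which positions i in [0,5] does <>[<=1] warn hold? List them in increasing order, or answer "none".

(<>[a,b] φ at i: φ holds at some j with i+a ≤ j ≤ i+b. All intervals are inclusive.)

Evaluate at each i in [0,5]:
  i=0: ✓ (witness j=0)
  i=1: ✗ (none in [1,2])
  i=2: ✗ (none in [2,3])
  i=3: ✗ (none in [3,4])
  i=4: ✗ (none in [4,5])
  i=5: ✓ (witness j=6)

0, 5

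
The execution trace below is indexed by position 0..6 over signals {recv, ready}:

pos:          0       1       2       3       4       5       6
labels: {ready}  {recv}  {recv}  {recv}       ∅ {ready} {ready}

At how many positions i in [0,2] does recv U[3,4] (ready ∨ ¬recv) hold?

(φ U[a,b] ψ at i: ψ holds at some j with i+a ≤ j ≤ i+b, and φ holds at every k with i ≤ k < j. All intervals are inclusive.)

Evaluate at each i in [0,2]:
  i=0: ✗ (lhs fails at k=0 before rhs at j=4)
  i=1: ✓ (rhs at j=4; lhs holds on [1,3])
  i=2: ✗ (lhs fails at k=4 before rhs at j=5)
Positions where it holds: {1} → 1.

1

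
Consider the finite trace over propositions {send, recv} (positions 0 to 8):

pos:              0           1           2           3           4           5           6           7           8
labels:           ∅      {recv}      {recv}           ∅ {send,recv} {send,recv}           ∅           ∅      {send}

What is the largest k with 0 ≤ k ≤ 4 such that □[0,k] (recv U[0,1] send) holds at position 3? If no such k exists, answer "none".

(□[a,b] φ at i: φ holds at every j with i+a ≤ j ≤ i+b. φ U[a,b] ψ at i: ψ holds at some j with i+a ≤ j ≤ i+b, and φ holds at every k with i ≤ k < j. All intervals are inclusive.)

(recv U[0,1] send) must hold from j=3 onward; find where it first fails.
  j=3: fails → no k works.

none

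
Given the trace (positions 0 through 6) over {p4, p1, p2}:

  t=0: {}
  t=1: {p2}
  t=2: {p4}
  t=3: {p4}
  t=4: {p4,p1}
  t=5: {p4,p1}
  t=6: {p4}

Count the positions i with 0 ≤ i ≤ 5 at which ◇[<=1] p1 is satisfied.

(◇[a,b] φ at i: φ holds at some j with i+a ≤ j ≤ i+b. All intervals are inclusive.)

Evaluate at each i in [0,5]:
  i=0: ✗ (none in [0,1])
  i=1: ✗ (none in [1,2])
  i=2: ✗ (none in [2,3])
  i=3: ✓ (witness j=4)
  i=4: ✓ (witness j=4)
  i=5: ✓ (witness j=5)
Positions where it holds: {3, 4, 5} → 3.

3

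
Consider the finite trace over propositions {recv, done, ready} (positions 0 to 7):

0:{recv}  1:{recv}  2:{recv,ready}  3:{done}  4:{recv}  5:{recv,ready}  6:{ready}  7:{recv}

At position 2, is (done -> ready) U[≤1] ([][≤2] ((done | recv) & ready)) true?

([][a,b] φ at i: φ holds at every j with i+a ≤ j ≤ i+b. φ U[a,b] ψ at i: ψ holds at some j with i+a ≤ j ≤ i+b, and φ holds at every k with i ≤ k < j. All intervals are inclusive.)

Need some j in [2,3] with [][≤2] ((done | recv) & ready), and (done -> ready) at every k in [2,j-1].
  j=2: [][≤2] ((done | recv) & ready) — fails at 3.
  j=3: [][≤2] ((done | recv) & ready) — fails at 3.
No j in the window works → until fails.

No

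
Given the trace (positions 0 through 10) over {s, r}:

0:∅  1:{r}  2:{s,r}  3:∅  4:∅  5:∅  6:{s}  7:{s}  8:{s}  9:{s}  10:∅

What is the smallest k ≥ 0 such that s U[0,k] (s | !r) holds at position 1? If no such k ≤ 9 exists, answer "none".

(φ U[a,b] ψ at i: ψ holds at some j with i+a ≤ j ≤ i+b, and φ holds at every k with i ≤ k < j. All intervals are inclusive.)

Need earliest j ≥ 1 with (s | !r), and s at every k in [1,j-1].
  j=1: rhs fails.
  j=2: rhs holds but lhs fails at k=1.
  j=3: rhs holds but lhs fails at k=1.
  j=4: rhs holds but lhs fails at k=1.
  j=5: rhs holds but lhs fails at k=1.
  j=6: rhs holds but lhs fails at k=1.
  j=7: rhs holds but lhs fails at k=1.
  j=8: rhs holds but lhs fails at k=1.
  j=9: rhs holds but lhs fails at k=1.
  j=10: rhs holds but lhs fails at k=1.
No witness within the range → none.

none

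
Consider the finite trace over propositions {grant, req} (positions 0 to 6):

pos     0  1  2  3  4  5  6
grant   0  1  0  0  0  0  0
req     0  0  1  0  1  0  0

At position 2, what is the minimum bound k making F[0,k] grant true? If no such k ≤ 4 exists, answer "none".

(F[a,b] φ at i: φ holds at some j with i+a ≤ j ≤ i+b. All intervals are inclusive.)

none

Scan j = 2,3,… for grant:
  j=2: fails
  j=3: fails
  j=4: fails
  j=5: fails
  j=6: fails
No j in [2,6] satisfies it → none.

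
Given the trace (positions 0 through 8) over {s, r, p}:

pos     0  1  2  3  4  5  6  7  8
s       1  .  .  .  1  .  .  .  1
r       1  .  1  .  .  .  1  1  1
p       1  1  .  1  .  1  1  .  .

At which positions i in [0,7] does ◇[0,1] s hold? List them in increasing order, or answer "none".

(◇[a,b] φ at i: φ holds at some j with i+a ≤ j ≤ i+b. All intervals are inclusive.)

Evaluate at each i in [0,7]:
  i=0: ✓ (witness j=0)
  i=1: ✗ (none in [1,2])
  i=2: ✗ (none in [2,3])
  i=3: ✓ (witness j=4)
  i=4: ✓ (witness j=4)
  i=5: ✗ (none in [5,6])
  i=6: ✗ (none in [6,7])
  i=7: ✓ (witness j=8)

0, 3, 4, 7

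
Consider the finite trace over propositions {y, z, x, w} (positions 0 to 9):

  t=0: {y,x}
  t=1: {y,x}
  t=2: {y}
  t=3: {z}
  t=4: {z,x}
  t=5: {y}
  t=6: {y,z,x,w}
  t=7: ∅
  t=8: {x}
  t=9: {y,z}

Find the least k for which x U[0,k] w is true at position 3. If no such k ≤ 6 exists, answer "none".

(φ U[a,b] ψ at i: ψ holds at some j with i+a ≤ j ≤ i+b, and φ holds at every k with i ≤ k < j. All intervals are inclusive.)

Need earliest j ≥ 3 with w, and x at every k in [3,j-1].
  j=3: rhs fails.
  j=4: rhs fails.
  j=5: rhs fails.
  j=6: rhs holds but lhs fails at k=3.
  j=7: rhs fails.
  j=8: rhs fails.
  j=9: rhs fails.
No witness within the range → none.

none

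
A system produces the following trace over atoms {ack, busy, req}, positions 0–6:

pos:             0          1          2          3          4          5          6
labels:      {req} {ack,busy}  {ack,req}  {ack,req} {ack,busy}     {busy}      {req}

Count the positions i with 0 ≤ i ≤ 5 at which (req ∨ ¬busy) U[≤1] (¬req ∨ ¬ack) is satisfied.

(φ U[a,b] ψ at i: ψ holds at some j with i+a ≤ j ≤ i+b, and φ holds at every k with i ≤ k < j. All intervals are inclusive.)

5

Evaluate at each i in [0,5]:
  i=0: ✓ (rhs at j=0)
  i=1: ✓ (rhs at j=1)
  i=2: ✗ (no rhs in [2,3])
  i=3: ✓ (rhs at j=4; lhs holds on [3,3])
  i=4: ✓ (rhs at j=4)
  i=5: ✓ (rhs at j=5)
Positions where it holds: {0, 1, 3, 4, 5} → 5.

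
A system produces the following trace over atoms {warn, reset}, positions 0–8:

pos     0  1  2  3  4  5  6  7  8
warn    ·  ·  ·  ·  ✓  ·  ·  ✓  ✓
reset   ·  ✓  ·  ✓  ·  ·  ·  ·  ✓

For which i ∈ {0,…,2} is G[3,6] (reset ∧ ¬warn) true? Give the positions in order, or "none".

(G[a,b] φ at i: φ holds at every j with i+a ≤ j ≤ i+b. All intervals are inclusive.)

Evaluate at each i in [0,2]:
  i=0: ✗ (fails at j=4)
  i=1: ✗ (fails at j=4)
  i=2: ✗ (fails at j=5)

none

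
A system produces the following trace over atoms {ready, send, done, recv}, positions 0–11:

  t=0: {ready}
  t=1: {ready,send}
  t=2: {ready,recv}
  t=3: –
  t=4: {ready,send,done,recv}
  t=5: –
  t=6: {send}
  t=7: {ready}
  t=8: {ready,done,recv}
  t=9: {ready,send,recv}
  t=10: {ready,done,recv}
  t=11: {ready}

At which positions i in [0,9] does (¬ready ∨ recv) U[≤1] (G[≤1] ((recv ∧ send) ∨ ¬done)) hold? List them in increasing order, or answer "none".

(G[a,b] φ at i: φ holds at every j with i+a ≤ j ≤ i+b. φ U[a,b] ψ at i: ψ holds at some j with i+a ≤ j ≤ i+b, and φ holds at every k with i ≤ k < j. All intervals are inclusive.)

0, 1, 2, 3, 4, 5, 6

Evaluate at each i in [0,9]:
  i=0: ✓ (rhs at j=0)
  i=1: ✓ (rhs at j=1)
  i=2: ✓ (rhs at j=2)
  i=3: ✓ (rhs at j=3)
  i=4: ✓ (rhs at j=4)
  i=5: ✓ (rhs at j=5)
  i=6: ✓ (rhs at j=6)
  i=7: ✗ (no rhs in [7,8])
  i=8: ✗ (no rhs in [8,9])
  i=9: ✗ (no rhs in [9,10])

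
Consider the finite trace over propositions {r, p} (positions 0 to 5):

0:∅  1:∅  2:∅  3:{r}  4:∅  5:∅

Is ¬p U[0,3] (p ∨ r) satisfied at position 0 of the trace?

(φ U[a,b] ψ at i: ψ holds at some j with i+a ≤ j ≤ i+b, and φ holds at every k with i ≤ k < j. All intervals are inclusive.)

Need some j in [0,3] with (p ∨ r), and ¬p at every k in [0,j-1].
  j=0: (p ∨ r) false.
  j=1: (p ∨ r) false.
  j=2: (p ∨ r) false.
  j=3: (p ∨ r) holds; ¬p holds at every k in [0,2] → satisfied.

Holds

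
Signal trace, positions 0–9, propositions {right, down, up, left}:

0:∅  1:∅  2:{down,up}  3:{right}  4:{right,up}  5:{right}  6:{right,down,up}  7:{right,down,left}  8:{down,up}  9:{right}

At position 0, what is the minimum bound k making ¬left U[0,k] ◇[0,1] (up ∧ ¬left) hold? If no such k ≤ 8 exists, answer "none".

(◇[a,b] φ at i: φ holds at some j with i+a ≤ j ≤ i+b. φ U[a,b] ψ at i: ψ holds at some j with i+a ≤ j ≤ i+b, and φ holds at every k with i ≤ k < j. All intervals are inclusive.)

1

Need earliest j ≥ 0 with ◇[0,1] (up ∧ ¬left), and ¬left at every k in [0,j-1].
  j=0: rhs fails.
  j=1: rhs holds; lhs holds on [0,0]. k = 1.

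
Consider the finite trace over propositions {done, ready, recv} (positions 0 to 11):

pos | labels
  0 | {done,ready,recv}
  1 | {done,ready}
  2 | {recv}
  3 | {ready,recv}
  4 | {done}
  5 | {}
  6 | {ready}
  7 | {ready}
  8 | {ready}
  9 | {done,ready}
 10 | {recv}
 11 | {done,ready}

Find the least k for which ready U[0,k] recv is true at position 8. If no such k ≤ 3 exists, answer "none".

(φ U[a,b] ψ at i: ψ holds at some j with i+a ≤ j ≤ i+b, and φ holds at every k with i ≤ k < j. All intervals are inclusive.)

Need earliest j ≥ 8 with recv, and ready at every k in [8,j-1].
  j=8: rhs fails.
  j=9: rhs fails.
  j=10: rhs holds; lhs holds on [8,9]. k = 2.

2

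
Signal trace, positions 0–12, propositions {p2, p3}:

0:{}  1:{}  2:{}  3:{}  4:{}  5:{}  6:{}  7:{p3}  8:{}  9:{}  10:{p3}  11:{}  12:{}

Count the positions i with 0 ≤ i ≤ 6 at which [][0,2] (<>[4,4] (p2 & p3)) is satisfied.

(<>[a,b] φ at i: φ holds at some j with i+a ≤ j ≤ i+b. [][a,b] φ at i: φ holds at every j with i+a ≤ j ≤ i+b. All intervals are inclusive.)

0

Evaluate at each i in [0,6]:
  i=0: ✗ (fails at j=0)
  i=1: ✗ (fails at j=1)
  i=2: ✗ (fails at j=2)
  i=3: ✗ (fails at j=3)
  i=4: ✗ (fails at j=4)
  i=5: ✗ (fails at j=5)
  i=6: ✗ (fails at j=6)
Positions where it holds: {} → 0.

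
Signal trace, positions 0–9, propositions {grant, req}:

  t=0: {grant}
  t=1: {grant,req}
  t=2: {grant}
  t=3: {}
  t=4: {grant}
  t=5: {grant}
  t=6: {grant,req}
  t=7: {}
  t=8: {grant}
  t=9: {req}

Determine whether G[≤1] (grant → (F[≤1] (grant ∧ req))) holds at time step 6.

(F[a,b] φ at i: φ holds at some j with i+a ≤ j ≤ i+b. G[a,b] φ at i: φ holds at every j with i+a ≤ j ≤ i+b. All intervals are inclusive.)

True

Check (grant → (F[≤1] (grant ∧ req))) at every j in [6,7]:
  j=6: antecedent true; consequent holds (witness at 6) → ✓
  j=7: antecedent false → ✓
All positions satisfy it → formula holds.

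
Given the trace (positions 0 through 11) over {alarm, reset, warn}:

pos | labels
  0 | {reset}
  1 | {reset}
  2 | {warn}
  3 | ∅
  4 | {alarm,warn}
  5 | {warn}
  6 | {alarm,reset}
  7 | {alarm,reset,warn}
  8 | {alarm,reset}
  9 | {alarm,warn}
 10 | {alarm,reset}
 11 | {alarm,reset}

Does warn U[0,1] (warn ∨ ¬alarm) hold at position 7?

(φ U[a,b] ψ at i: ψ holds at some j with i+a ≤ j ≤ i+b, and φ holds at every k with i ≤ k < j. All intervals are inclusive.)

Need some j in [7,8] with (warn ∨ ¬alarm), and warn at every k in [7,j-1].
  j=7: (warn ∨ ¬alarm) holds; no prefix to check → satisfied.

True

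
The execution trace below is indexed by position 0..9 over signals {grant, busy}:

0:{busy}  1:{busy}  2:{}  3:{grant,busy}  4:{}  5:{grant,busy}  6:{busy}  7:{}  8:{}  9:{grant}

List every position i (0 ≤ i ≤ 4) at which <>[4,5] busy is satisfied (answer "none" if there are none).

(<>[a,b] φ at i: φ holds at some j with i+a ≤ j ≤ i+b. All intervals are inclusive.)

0, 1, 2

Evaluate at each i in [0,4]:
  i=0: ✓ (witness j=5)
  i=1: ✓ (witness j=5)
  i=2: ✓ (witness j=6)
  i=3: ✗ (none in [7,8])
  i=4: ✗ (none in [8,9])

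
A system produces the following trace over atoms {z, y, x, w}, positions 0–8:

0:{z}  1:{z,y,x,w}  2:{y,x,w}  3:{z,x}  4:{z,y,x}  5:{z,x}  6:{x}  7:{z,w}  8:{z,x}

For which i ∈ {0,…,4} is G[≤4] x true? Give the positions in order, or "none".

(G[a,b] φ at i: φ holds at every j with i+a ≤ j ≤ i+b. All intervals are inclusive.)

Evaluate at each i in [0,4]:
  i=0: ✗ (fails at j=0)
  i=1: ✓ (all of [1,5])
  i=2: ✓ (all of [2,6])
  i=3: ✗ (fails at j=7)
  i=4: ✗ (fails at j=7)

1, 2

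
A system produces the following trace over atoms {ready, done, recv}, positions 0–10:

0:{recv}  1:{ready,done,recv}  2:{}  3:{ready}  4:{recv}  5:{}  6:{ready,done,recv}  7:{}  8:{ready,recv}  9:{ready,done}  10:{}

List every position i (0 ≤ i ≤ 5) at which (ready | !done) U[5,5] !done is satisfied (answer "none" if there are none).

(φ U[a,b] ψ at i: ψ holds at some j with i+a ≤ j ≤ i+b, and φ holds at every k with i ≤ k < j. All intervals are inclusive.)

0, 2, 3, 5

Evaluate at each i in [0,5]:
  i=0: ✓ (rhs at j=5; lhs holds on [0,4])
  i=1: ✗ (no rhs in [6,6])
  i=2: ✓ (rhs at j=7; lhs holds on [2,6])
  i=3: ✓ (rhs at j=8; lhs holds on [3,7])
  i=4: ✗ (no rhs in [9,9])
  i=5: ✓ (rhs at j=10; lhs holds on [5,9])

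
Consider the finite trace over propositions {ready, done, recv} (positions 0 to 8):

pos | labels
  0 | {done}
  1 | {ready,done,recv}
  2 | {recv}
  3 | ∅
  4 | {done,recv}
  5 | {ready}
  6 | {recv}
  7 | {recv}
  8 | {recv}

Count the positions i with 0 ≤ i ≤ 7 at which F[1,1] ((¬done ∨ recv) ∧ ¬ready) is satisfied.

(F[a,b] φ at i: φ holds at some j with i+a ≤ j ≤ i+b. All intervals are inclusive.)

Evaluate at each i in [0,7]:
  i=0: ✗ (none in [1,1])
  i=1: ✓ (witness j=2)
  i=2: ✓ (witness j=3)
  i=3: ✓ (witness j=4)
  i=4: ✗ (none in [5,5])
  i=5: ✓ (witness j=6)
  i=6: ✓ (witness j=7)
  i=7: ✓ (witness j=8)
Positions where it holds: {1, 2, 3, 5, 6, 7} → 6.

6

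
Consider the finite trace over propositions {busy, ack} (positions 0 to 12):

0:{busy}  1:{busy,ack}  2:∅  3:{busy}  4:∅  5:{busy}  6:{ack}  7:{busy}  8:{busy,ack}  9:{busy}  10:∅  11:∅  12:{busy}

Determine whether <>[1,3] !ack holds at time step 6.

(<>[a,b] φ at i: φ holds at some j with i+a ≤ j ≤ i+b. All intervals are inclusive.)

Check !ack at each j in [7,9]:
  j=7: true
  j=8: false
  j=9: true
Found at j=7 → formula holds.

True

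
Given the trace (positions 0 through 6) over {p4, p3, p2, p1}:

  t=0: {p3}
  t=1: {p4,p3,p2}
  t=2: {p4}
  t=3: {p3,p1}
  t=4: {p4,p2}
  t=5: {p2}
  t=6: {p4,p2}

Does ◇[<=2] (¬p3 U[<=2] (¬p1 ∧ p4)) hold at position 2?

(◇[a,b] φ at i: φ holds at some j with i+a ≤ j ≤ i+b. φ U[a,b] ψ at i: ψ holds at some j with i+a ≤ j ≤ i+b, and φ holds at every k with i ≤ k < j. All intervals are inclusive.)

Check (¬p3 U[<=2] (¬p1 ∧ p4)) at each j in [2,4]:
  j=2: holds
  j=3: fails
  j=4: holds
Found at j=2 → formula holds.

Holds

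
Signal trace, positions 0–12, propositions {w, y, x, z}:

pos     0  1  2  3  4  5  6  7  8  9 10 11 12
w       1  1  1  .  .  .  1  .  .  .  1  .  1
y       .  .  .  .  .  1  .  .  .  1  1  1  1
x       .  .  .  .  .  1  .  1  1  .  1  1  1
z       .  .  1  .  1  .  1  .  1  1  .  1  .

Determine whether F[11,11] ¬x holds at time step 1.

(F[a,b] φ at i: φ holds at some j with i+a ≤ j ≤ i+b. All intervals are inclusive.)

No

Check ¬x at each j in [12,12]:
  j=12: false
No position in the window satisfies it → formula fails.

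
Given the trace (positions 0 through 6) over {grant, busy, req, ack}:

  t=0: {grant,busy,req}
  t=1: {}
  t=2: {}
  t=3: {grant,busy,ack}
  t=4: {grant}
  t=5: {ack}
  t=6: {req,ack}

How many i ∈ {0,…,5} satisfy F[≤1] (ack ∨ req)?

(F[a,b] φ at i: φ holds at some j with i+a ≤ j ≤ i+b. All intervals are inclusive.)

Evaluate at each i in [0,5]:
  i=0: ✓ (witness j=0)
  i=1: ✗ (none in [1,2])
  i=2: ✓ (witness j=3)
  i=3: ✓ (witness j=3)
  i=4: ✓ (witness j=5)
  i=5: ✓ (witness j=5)
Positions where it holds: {0, 2, 3, 4, 5} → 5.

5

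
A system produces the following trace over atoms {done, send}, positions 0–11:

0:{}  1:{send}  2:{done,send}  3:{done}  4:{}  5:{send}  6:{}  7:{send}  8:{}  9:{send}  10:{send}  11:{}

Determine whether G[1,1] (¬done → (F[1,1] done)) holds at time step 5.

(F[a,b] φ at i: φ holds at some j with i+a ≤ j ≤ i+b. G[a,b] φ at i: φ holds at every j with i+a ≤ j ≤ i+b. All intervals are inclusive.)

Does not hold

Check (¬done → (F[1,1] done)) at every j in [6,6]:
  j=6: antecedent true; consequent fails (none in [7,7]) → ✗
Fails at j=6 → formula fails.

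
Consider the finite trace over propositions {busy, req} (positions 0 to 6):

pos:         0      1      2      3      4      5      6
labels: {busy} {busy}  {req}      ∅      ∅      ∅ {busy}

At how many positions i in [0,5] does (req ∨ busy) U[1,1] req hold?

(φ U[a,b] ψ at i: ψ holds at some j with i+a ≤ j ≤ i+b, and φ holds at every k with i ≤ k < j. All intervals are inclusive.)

1

Evaluate at each i in [0,5]:
  i=0: ✗ (no rhs in [1,1])
  i=1: ✓ (rhs at j=2; lhs holds on [1,1])
  i=2: ✗ (no rhs in [3,3])
  i=3: ✗ (no rhs in [4,4])
  i=4: ✗ (no rhs in [5,5])
  i=5: ✗ (no rhs in [6,6])
Positions where it holds: {1} → 1.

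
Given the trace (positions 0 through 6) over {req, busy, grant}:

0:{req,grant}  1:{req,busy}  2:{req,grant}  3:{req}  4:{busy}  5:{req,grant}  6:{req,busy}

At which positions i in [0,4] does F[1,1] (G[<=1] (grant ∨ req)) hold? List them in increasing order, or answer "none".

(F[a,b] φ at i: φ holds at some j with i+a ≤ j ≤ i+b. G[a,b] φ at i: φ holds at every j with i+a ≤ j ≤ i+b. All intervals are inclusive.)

Evaluate at each i in [0,4]:
  i=0: ✓ (witness j=1)
  i=1: ✓ (witness j=2)
  i=2: ✗ (none in [3,3])
  i=3: ✗ (none in [4,4])
  i=4: ✓ (witness j=5)

0, 1, 4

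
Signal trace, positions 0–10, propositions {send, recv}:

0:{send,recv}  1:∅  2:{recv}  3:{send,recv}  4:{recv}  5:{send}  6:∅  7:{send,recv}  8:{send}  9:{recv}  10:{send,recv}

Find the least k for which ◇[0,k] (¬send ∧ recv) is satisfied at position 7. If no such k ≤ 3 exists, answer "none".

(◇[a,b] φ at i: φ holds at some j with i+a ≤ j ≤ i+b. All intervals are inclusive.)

2

Scan j = 7,8,… for (¬send ∧ recv):
  j=7: fails
  j=8: fails
  j=9: holds
First hit at j=9, so smallest k = 9-7 = 2.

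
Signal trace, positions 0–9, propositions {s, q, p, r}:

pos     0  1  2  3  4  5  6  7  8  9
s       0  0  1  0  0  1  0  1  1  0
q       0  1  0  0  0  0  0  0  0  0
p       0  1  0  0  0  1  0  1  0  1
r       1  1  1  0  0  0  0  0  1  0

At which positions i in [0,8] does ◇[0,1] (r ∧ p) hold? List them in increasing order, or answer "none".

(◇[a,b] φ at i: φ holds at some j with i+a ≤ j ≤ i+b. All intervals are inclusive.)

0, 1

Evaluate at each i in [0,8]:
  i=0: ✓ (witness j=1)
  i=1: ✓ (witness j=1)
  i=2: ✗ (none in [2,3])
  i=3: ✗ (none in [3,4])
  i=4: ✗ (none in [4,5])
  i=5: ✗ (none in [5,6])
  i=6: ✗ (none in [6,7])
  i=7: ✗ (none in [7,8])
  i=8: ✗ (none in [8,9])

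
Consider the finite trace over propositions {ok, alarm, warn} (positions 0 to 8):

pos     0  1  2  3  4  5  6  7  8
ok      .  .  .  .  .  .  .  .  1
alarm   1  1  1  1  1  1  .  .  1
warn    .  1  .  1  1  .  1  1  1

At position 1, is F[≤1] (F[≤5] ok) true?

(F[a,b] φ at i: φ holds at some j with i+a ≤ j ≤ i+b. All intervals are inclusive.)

No

Check F[≤5] ok at each j in [1,2]:
  j=1: fails (none in [1,6])
  j=2: fails (none in [2,7])
No position in the window satisfies it → formula fails.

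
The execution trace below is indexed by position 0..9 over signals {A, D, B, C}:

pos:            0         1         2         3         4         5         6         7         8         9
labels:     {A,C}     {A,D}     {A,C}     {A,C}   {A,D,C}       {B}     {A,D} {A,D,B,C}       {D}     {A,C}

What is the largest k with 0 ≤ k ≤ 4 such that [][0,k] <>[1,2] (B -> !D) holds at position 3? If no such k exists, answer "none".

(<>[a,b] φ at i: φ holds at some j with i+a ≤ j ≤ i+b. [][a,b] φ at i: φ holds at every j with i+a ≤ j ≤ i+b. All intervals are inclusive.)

<>[1,2] (B -> !D) must hold from j=3 onward; find where it first fails.
  j=3: holds
  j=4: holds
  j=5: holds
  j=6: holds
  j=7: holds
Holds through j=7; largest k = 4.

4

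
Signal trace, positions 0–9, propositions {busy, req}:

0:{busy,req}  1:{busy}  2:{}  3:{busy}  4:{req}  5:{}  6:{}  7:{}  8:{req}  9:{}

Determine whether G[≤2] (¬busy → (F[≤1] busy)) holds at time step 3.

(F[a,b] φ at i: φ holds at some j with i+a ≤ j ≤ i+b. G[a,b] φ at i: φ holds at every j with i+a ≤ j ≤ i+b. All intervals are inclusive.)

Check (¬busy → (F[≤1] busy)) at every j in [3,5]:
  j=3: antecedent false → ✓
  j=4: antecedent true; consequent fails (none in [4,5]) → ✗
  j=5: antecedent true; consequent fails (none in [5,6]) → ✗
Fails at j=4 → formula fails.

False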